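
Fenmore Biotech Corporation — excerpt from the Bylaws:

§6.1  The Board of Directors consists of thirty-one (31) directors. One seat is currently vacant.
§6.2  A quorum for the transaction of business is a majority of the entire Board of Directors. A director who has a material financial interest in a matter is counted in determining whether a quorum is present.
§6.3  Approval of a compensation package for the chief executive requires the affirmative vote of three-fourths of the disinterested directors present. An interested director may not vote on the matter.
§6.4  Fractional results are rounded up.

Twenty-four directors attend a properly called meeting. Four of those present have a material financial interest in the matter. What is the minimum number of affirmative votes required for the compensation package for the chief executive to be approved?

The compensation package for the chief executive requires three-fourths of the disinterested directors present (24 − 4 = 20).
3/4 of 20 = 15.

15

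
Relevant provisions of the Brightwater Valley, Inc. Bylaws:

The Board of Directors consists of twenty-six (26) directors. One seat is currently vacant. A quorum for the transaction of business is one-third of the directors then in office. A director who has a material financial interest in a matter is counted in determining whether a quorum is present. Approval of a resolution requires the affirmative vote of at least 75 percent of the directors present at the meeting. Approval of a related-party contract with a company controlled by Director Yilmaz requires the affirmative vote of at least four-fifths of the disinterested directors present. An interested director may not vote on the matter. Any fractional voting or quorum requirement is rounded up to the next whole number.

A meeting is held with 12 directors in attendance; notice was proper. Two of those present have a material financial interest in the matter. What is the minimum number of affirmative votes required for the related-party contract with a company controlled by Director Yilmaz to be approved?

The related-party contract with a company controlled by Director Yilmaz requires four-fifths of the disinterested directors present (12 − 2 = 10).
4/5 of 10 = 8.

8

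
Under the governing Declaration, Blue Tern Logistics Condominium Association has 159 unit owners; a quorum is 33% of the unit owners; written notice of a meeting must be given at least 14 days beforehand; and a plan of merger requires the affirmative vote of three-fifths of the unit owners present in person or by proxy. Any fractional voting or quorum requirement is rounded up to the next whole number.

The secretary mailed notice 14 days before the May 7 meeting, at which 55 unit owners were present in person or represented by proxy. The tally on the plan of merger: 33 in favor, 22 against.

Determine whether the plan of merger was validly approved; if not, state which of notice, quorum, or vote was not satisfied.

Notice: 14 days given; 14 required. Satisfied.
Quorum: 33% of 159 = 52.47, rounded up to 53; 55 present. Satisfied.
Vote: requires three-fifths of those present (55); 3/5 of 55 = 33, so 33 needed; 33 in favor. Satisfied.

Valid — all requirements satisfied.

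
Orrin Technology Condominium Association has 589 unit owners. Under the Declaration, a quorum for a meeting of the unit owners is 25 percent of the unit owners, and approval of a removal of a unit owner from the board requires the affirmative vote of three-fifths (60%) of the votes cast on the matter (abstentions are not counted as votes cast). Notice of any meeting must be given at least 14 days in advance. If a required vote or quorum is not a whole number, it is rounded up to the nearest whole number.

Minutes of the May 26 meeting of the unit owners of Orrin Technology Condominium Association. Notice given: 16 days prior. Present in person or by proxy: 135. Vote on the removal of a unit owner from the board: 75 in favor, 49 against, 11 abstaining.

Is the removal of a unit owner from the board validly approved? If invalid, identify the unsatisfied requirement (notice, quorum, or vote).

Invalid — quorum requirement not satisfied.

Notice: 16 days given; 14 required. Satisfied.
Quorum: 25% of 589 = 147.25, rounded up to 148; 135 present. Not satisfied.
Vote: requires three-fifths of the votes cast (135 − 11 abstaining = 124); 3/5 of 124 = 74.40, rounded up to 75, so 75 needed; 75 in favor. Satisfied.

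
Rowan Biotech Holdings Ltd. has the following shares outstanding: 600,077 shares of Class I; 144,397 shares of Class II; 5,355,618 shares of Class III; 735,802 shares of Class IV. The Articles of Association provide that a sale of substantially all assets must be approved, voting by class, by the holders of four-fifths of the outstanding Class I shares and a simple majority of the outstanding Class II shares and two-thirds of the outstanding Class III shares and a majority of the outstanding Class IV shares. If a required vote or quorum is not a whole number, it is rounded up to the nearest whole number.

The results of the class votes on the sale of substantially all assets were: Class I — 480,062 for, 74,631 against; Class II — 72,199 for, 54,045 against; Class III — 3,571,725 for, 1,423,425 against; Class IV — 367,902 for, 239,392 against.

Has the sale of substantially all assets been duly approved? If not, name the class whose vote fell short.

Approved — every class gave the required vote.

Class I: 4/5 of 600077 = 480061.60, rounded up to 480062; 480,062 required, 480,062 in favor — approved.
Class II: a majority of 144397 is 72199; 72,199 required, 72,199 in favor — approved.
Class III: 2/3 of 5355618 = 3570412; 3,570,412 required, 3,571,725 in favor — approved.
Class IV: a majority of 735802 is 367902; 367,902 required, 367,902 in favor — approved.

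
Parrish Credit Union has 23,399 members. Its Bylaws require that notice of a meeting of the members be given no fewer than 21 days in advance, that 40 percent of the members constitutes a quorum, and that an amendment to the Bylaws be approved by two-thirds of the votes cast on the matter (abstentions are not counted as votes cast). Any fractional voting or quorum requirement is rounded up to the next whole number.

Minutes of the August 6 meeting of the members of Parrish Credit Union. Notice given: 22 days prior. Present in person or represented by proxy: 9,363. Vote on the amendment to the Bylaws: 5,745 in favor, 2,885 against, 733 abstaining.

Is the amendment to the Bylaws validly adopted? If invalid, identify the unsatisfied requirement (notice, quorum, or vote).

Invalid — vote requirement not satisfied.

Notice: 22 days given; 21 required. Satisfied.
Quorum: 40% of 23,399 = 9,359.60, rounded up to 9,360; 9,363 present. Satisfied.
Vote: requires two-thirds of the votes cast (9,363 − 733 abstaining = 8,630); 2/3 of 8630 = 5753.33, rounded up to 5754, so 5,754 needed; 5,745 in favor. Not satisfied.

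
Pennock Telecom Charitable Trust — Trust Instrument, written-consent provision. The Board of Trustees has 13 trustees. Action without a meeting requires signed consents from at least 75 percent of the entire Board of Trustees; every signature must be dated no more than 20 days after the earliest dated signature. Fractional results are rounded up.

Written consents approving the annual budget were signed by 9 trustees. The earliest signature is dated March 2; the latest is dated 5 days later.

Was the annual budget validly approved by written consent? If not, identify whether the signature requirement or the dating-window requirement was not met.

Signatures required: at least 75 percent of 13 — 3/4 of 13 = 9.75, rounded up to 10, so 10 needed; 9 signed. Insufficient.
Dating window: the latest signature is 5 days after the earliest; the limit is 20 days. Within the window.

Not effective — insufficient signatures.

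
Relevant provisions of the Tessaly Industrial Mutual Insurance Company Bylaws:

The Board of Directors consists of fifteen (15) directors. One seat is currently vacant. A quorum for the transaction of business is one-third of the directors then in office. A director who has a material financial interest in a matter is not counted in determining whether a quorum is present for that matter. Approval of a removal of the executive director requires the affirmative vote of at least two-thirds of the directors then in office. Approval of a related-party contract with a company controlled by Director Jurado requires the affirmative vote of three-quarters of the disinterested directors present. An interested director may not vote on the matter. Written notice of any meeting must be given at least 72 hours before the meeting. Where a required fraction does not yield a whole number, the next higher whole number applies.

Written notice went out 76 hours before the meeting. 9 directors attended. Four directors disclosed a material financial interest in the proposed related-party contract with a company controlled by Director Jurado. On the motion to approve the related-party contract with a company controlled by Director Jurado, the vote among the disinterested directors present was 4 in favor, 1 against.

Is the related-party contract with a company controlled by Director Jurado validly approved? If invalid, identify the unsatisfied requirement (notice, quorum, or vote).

Valid — all requirements satisfied.

Notice: 76 hours given; 72 required (76 ≥ 72). Satisfied.
Quorum: 9 present, but the 4 interested directors do not count, leaving 5. Quorum is 5. Satisfied.
Vote: the related-party contract with a company controlled by Director Jurado requires three-fourths of the disinterested directors present (9 − 4 = 5). 3/4 of 5 = 3.75, rounded up to 4, so 4 affirmative votes are needed; 4 voted in favor. Satisfied.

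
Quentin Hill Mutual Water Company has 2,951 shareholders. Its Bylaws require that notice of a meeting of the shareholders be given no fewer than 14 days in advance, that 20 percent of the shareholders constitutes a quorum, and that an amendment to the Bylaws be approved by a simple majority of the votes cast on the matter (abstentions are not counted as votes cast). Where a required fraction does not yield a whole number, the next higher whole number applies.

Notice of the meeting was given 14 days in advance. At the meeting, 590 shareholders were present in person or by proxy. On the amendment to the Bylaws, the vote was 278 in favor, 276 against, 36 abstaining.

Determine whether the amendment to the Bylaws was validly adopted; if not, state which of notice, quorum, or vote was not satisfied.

Invalid — quorum requirement not satisfied.

Notice: 14 days given; 14 required. Satisfied.
Quorum: 20% of 2,951 = 590.20, rounded up to 591; 590 present. Not satisfied.
Vote: requires a majority of the votes cast (590 − 36 abstaining = 554); a majority of 554 is 278, so 278 needed; 278 in favor. Satisfied.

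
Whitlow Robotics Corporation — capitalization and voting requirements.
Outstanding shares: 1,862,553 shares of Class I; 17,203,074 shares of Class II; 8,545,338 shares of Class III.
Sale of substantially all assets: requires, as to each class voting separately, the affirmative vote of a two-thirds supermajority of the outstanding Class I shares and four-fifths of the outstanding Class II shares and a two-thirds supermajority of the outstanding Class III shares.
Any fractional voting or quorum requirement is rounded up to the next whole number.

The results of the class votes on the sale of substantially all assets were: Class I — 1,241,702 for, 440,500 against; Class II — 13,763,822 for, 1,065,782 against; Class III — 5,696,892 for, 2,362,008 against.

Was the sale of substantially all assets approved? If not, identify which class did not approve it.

Approved — every class gave the required vote.

Class I: 2/3 of 1862553 = 1241702; 1,241,702 required, 1,241,702 in favor — approved.
Class II: 4/5 of 17203074 = 13762459.20, rounded up to 13762460; 13,762,460 required, 13,763,822 in favor — approved.
Class III: 2/3 of 8545338 = 5696892; 5,696,892 required, 5,696,892 in favor — approved.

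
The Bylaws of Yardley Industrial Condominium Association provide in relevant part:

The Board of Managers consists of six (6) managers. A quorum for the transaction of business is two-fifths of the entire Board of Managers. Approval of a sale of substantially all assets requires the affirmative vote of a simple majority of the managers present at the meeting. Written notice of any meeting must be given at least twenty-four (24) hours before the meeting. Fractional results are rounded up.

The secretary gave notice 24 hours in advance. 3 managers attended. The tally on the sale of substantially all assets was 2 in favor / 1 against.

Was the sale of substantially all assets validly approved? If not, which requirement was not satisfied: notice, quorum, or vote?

Notice: 24 hours given; 24 required (24 ≥ 24). Satisfied.
Quorum: 3 present; quorum is 3. Satisfied.
Vote: the sale of substantially all assets requires a majority of the managers present (3). A majority of 3 is 2, so 2 affirmative votes are needed; 2 voted in favor. Satisfied.

Valid — all requirements satisfied.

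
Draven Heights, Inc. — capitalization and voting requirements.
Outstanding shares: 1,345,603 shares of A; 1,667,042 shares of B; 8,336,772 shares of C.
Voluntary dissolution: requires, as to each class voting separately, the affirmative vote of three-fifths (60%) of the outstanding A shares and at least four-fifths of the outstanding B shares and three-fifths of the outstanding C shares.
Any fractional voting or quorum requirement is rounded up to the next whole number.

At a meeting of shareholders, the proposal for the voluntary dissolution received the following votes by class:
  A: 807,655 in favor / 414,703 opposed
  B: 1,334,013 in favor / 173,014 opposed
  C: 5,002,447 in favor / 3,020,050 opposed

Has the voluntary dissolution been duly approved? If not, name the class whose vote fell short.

Approved — every class gave the required vote.

A: 3/5 of 1345603 = 807361.80, rounded up to 807362; 807,362 required, 807,655 in favor — approved.
B: 4/5 of 1667042 = 1333633.60, rounded up to 1333634; 1,333,634 required, 1,334,013 in favor — approved.
C: 3/5 of 8336772 = 5002063.20, rounded up to 5002064; 5,002,064 required, 5,002,447 in favor — approved.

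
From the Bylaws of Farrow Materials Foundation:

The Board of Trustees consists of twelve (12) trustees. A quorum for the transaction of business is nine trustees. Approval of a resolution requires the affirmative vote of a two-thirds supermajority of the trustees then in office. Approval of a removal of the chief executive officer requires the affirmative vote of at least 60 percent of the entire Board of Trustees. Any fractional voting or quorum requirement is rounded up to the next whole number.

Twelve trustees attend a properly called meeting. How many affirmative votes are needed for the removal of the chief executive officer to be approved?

The removal of the chief executive officer requires three-fifths of the entire Board of Trustees (12).
3/5 of 12 = 7.20, rounded up to 8.

8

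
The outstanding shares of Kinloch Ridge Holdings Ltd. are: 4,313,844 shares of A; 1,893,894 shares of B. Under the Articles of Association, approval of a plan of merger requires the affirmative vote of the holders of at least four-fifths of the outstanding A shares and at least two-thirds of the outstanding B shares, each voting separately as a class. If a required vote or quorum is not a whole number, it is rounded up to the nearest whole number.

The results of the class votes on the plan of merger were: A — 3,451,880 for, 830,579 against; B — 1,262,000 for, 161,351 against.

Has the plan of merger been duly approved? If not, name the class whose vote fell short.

Not approved — the B shares did not give the required vote.

A: 4/5 of 4313844 = 3451075.20, rounded up to 3451076; 3,451,076 required, 3,451,880 in favor — approved.
B: 2/3 of 1893894 = 1262596; 1,262,596 required, 1,262,000 in favor — not approved.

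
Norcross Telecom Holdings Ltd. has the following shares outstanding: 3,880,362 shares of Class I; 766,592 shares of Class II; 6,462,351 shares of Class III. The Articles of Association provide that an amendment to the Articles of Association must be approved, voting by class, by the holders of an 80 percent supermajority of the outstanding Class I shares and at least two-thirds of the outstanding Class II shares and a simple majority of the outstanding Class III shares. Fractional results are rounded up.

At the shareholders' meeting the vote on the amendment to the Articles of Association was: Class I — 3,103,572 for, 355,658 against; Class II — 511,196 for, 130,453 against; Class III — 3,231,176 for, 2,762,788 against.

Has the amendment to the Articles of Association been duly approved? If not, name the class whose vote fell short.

Not approved — the Class I shares did not give the required vote.

Class I: 4/5 of 3880362 = 3104289.60, rounded up to 3104290; 3,104,290 required, 3,103,572 in favor — not approved.
Class II: 2/3 of 766592 = 511061.33, rounded up to 511062; 511,062 required, 511,196 in favor — approved.
Class III: a majority of 6462351 is 3231176; 3,231,176 required, 3,231,176 in favor — approved.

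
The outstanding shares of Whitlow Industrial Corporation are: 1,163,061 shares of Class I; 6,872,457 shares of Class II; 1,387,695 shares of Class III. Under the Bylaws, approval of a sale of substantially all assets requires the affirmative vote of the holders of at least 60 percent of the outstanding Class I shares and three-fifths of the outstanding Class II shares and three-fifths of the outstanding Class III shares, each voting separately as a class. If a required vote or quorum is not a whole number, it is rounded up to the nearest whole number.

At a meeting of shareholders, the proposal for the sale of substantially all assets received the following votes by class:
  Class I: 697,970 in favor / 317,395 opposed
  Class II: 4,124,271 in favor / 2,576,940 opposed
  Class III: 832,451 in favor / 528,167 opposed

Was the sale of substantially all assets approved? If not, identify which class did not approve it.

Not approved — the Class III shares did not give the required vote.

Class I: 3/5 of 1163061 = 697836.60, rounded up to 697837; 697,837 required, 697,970 in favor — approved.
Class II: 3/5 of 6872457 = 4123474.20, rounded up to 4123475; 4,123,475 required, 4,124,271 in favor — approved.
Class III: 3/5 of 1387695 = 832617; 832,617 required, 832,451 in favor — not approved.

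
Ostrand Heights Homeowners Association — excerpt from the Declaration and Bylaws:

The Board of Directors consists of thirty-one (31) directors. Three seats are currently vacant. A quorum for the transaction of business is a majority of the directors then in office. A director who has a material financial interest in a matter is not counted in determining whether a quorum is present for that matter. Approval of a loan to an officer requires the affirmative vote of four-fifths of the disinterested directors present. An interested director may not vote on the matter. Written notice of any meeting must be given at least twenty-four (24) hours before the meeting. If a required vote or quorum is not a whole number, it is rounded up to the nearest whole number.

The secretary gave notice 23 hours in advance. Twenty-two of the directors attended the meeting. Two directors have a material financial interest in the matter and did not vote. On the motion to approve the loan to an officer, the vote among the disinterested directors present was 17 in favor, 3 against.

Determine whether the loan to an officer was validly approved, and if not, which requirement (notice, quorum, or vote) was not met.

Invalid — notice requirement not satisfied.

Notice: 23 hours given; 24 required (23 < 24). Not satisfied.
Quorum: 22 present, but the 2 interested directors do not count, leaving 20. Quorum is 15. Satisfied.
Vote: the loan to an officer requires four-fifths of the disinterested directors present (22 − 2 = 20). 4/5 of 20 = 16, so 16 affirmative votes are needed; 17 voted in favor. Satisfied.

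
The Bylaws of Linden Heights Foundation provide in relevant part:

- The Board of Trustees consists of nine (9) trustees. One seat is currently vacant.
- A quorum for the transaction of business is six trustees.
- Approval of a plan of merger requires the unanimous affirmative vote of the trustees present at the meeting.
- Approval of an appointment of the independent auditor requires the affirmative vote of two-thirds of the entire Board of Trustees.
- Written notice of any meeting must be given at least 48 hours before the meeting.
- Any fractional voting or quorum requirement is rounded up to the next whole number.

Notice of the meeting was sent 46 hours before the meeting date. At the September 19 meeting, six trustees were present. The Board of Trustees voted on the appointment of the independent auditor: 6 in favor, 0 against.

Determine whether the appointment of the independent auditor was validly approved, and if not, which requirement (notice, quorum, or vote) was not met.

Invalid — notice requirement not satisfied.

Notice: 46 hours given; 48 required (46 < 48). Not satisfied.
Quorum: 6 present; quorum is 6. Satisfied.
Vote: the appointment of the independent auditor requires two-thirds of the entire Board of Trustees (9). 2/3 of 9 = 6, so 6 affirmative votes are needed; 6 voted in favor. Satisfied.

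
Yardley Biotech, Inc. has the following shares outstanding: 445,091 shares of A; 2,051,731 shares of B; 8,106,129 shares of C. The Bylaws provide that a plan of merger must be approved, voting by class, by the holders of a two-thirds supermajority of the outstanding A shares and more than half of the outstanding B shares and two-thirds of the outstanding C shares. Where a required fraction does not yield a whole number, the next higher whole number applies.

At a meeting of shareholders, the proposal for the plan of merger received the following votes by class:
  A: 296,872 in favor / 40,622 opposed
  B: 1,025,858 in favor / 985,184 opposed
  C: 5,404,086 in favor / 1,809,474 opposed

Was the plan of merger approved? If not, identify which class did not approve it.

Not approved — the B shares did not give the required vote.

A: 2/3 of 445091 = 296727.33, rounded up to 296728; 296,728 required, 296,872 in favor — approved.
B: a majority of 2051731 is 1025866; 1,025,866 required, 1,025,858 in favor — not approved.
C: 2/3 of 8106129 = 5404086; 5,404,086 required, 5,404,086 in favor — approved.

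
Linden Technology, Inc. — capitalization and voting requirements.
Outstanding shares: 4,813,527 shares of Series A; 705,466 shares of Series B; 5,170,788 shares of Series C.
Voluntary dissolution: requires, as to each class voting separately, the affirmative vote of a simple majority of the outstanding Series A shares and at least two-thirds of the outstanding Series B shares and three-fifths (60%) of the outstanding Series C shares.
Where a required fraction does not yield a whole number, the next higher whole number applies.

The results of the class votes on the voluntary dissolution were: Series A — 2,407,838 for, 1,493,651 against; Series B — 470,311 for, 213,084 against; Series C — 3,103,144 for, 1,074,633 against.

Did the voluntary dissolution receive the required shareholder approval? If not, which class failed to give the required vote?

Series A: a majority of 4813527 is 2406764; 2,406,764 required, 2,407,838 in favor — approved.
Series B: 2/3 of 705466 = 470310.67, rounded up to 470311; 470,311 required, 470,311 in favor — approved.
Series C: 3/5 of 5170788 = 3102472.80, rounded up to 3102473; 3,102,473 required, 3,103,144 in favor — approved.

Approved — every class gave the required vote.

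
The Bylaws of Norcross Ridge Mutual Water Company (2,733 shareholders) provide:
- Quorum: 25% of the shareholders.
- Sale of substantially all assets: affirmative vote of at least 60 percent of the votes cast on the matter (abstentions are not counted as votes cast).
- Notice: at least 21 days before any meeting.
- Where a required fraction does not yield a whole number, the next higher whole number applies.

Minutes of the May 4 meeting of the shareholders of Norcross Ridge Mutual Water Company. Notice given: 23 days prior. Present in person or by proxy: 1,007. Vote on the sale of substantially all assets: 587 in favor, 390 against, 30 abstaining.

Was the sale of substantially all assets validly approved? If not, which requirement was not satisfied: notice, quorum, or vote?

Valid — all requirements satisfied.

Notice: 23 days given; 21 required. Satisfied.
Quorum: 25% of 2,733 = 683.25, rounded up to 684; 1,007 present. Satisfied.
Vote: requires three-fifths of the votes cast (1,007 − 30 abstaining = 977); 3/5 of 977 = 586.20, rounded up to 587, so 587 needed; 587 in favor. Satisfied.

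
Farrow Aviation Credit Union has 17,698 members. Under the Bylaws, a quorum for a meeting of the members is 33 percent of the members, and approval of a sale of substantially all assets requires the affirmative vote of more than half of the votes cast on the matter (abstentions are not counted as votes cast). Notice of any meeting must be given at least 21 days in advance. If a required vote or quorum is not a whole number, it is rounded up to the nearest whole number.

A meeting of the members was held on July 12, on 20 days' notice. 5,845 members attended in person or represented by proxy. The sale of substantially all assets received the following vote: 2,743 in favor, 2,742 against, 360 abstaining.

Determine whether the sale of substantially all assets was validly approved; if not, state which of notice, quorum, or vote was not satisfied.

Notice: 20 days given; 21 required. Not satisfied.
Quorum: 33% of 17,698 = 5,840.34, rounded up to 5,841; 5,845 present. Satisfied.
Vote: requires a majority of the votes cast (5,845 − 360 abstaining = 5,485); a majority of 5485 is 2743, so 2,743 needed; 2,743 in favor. Satisfied.

Invalid — notice requirement not satisfied.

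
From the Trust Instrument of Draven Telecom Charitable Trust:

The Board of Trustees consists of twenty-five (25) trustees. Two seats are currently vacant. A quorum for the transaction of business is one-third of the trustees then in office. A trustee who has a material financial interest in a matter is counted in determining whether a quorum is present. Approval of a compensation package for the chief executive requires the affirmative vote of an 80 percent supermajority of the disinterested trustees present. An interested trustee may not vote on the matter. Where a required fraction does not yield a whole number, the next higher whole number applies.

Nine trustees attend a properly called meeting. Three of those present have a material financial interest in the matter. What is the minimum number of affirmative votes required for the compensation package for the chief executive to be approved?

5

The compensation package for the chief executive requires four-fifths of the disinterested trustees present (9 − 3 = 6).
4/5 of 6 = 4.80, rounded up to 5.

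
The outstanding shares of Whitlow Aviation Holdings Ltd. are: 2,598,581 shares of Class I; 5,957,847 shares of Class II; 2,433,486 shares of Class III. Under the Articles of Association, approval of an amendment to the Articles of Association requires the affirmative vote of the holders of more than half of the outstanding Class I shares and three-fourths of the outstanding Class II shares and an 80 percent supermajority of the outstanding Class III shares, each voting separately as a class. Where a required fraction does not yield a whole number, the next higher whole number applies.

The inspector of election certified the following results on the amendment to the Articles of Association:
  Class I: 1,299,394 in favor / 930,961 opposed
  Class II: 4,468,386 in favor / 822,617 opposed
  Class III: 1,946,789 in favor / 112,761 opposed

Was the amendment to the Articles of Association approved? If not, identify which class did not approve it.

Class I: a majority of 2598581 is 1299291; 1,299,291 required, 1,299,394 in favor — approved.
Class II: 3/4 of 5957847 = 4468385.25, rounded up to 4468386; 4,468,386 required, 4,468,386 in favor — approved.
Class III: 4/5 of 2433486 = 1946788.80, rounded up to 1946789; 1,946,789 required, 1,946,789 in favor — approved.

Approved — every class gave the required vote.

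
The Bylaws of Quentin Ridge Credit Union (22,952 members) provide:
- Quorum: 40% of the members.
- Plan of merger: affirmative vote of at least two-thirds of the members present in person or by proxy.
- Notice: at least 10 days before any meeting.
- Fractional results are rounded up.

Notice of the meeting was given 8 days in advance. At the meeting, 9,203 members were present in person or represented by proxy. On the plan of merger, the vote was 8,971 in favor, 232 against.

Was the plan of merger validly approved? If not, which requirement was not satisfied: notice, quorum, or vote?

Invalid — notice requirement not satisfied.

Notice: 8 days given; 10 required. Not satisfied.
Quorum: 40% of 22,952 = 9,180.80, rounded up to 9,181; 9,203 present. Satisfied.
Vote: requires two-thirds of those present (9,203); 2/3 of 9203 = 6135.33, rounded up to 6136, so 6,136 needed; 8,971 in favor. Satisfied.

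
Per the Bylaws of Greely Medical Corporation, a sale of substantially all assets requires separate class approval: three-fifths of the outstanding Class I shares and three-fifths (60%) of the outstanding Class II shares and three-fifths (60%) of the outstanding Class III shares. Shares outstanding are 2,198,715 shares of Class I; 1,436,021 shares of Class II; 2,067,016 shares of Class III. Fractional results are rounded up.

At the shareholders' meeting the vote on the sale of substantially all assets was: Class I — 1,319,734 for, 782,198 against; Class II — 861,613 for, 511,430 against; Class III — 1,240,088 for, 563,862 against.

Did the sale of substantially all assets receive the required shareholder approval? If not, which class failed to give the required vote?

Not approved — the Class III shares did not give the required vote.

Class I: 3/5 of 2198715 = 1319229; 1,319,229 required, 1,319,734 in favor — approved.
Class II: 3/5 of 1436021 = 861612.60, rounded up to 861613; 861,613 required, 861,613 in favor — approved.
Class III: 3/5 of 2067016 = 1240209.60, rounded up to 1240210; 1,240,210 required, 1,240,088 in favor — not approved.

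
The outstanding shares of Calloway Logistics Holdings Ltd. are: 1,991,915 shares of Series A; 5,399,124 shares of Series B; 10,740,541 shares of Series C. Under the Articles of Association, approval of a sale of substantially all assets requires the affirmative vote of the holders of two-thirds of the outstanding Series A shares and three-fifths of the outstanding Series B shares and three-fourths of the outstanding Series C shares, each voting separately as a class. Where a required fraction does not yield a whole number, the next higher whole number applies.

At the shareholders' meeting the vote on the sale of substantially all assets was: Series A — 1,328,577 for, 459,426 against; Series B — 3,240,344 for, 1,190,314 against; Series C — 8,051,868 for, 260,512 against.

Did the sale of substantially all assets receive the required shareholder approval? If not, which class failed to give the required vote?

Series A: 2/3 of 1991915 = 1327943.33, rounded up to 1327944; 1,327,944 required, 1,328,577 in favor — approved.
Series B: 3/5 of 5399124 = 3239474.40, rounded up to 3239475; 3,239,475 required, 3,240,344 in favor — approved.
Series C: 3/4 of 10740541 = 8055405.75, rounded up to 8055406; 8,055,406 required, 8,051,868 in favor — not approved.

Not approved — the Series C shares did not give the required vote.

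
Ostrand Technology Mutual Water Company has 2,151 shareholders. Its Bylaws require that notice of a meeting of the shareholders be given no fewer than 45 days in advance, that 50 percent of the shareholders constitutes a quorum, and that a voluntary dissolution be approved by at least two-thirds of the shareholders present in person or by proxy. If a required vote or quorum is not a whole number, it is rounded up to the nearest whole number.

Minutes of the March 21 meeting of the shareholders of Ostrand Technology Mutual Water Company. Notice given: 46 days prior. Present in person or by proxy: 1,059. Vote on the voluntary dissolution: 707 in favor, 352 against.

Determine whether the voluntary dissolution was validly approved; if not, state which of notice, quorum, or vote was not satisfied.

Invalid — quorum requirement not satisfied.

Notice: 46 days given; 45 required. Satisfied.
Quorum: 50% of 2,151 = 1,075.50, rounded up to 1,076; 1,059 present. Not satisfied.
Vote: requires two-thirds of those present (1,059); 2/3 of 1059 = 706, so 706 needed; 707 in favor. Satisfied.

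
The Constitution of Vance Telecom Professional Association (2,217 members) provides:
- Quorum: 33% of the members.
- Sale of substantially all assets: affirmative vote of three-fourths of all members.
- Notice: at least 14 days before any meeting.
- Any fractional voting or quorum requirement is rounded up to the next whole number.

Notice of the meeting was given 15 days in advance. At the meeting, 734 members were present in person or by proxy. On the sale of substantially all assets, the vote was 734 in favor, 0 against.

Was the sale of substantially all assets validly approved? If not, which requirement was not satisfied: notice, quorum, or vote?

Invalid — vote requirement not satisfied.

Notice: 15 days given; 14 required. Satisfied.
Quorum: 33% of 2,217 = 731.61, rounded up to 732; 734 present. Satisfied.
Vote: requires three-fourths of all members (2,217); 3/4 of 2217 = 1662.75, rounded up to 1663, so 1,663 needed; 734 in favor. Not satisfied.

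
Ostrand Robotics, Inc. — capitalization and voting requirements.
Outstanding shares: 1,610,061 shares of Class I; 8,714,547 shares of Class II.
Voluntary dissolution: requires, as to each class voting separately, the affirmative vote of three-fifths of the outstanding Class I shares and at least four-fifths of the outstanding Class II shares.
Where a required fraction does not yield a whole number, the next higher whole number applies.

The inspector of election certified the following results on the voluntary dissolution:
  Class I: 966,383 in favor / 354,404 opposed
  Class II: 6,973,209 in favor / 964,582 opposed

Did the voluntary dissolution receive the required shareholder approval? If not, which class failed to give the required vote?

Class I: 3/5 of 1610061 = 966036.60, rounded up to 966037; 966,037 required, 966,383 in favor — approved.
Class II: 4/5 of 8714547 = 6971637.60, rounded up to 6971638; 6,971,638 required, 6,973,209 in favor — approved.

Approved — every class gave the required vote.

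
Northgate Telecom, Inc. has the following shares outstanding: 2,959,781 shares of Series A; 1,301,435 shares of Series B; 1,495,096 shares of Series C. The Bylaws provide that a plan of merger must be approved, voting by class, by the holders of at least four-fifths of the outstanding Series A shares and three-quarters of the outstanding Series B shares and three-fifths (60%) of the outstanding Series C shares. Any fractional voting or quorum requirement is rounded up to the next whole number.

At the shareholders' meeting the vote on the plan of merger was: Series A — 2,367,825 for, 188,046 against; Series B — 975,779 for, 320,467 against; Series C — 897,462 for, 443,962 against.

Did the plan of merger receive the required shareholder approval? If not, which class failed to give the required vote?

Not approved — the Series B shares did not give the required vote.

Series A: 4/5 of 2959781 = 2367824.80, rounded up to 2367825; 2,367,825 required, 2,367,825 in favor — approved.
Series B: 3/4 of 1301435 = 976076.25, rounded up to 976077; 976,077 required, 975,779 in favor — not approved.
Series C: 3/5 of 1495096 = 897057.60, rounded up to 897058; 897,058 required, 897,462 in favor — approved.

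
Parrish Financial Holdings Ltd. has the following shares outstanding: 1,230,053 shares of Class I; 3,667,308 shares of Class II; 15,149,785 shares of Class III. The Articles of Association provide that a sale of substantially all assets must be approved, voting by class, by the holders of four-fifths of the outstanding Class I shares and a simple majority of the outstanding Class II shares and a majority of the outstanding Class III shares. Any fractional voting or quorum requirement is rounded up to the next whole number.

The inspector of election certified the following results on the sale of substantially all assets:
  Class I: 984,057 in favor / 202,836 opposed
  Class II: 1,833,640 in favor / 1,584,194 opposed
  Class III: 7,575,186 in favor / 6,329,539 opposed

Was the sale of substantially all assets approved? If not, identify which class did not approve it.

Not approved — the Class II shares did not give the required vote.

Class I: 4/5 of 1230053 = 984042.40, rounded up to 984043; 984,043 required, 984,057 in favor — approved.
Class II: a majority of 3667308 is 1833655; 1,833,655 required, 1,833,640 in favor — not approved.
Class III: a majority of 15149785 is 7574893; 7,574,893 required, 7,575,186 in favor — approved.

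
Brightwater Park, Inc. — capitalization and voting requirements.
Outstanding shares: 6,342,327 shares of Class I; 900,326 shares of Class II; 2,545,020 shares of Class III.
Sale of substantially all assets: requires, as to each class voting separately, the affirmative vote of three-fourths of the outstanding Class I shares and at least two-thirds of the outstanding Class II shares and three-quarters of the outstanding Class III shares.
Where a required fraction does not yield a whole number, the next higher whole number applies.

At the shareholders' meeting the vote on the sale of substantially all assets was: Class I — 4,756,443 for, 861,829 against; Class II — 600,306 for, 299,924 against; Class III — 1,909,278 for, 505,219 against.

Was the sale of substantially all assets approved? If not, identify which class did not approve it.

Not approved — the Class I shares did not give the required vote.

Class I: 3/4 of 6342327 = 4756745.25, rounded up to 4756746; 4,756,746 required, 4,756,443 in favor — not approved.
Class II: 2/3 of 900326 = 600217.33, rounded up to 600218; 600,218 required, 600,306 in favor — approved.
Class III: 3/4 of 2545020 = 1908765; 1,908,765 required, 1,909,278 in favor — approved.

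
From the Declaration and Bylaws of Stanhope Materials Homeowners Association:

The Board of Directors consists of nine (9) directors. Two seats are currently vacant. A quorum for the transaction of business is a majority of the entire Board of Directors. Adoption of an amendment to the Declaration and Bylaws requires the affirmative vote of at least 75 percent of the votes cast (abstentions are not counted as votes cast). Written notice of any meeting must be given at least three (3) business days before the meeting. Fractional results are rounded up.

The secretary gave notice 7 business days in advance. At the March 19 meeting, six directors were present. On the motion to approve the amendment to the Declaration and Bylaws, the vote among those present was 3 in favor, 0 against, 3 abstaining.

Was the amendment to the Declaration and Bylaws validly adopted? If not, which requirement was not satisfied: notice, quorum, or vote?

Valid — all requirements satisfied.

Notice: 7 business days given; 3 required (7 ≥ 3). Satisfied.
Quorum: 6 present; quorum is 5. Satisfied.
Vote: the amendment to the Declaration and Bylaws requires three-fourths of the votes cast (6 present − 3 abstaining = 3). 3/4 of 3 = 2.25, rounded up to 3, so 3 affirmative votes are needed; 3 voted in favor. Satisfied.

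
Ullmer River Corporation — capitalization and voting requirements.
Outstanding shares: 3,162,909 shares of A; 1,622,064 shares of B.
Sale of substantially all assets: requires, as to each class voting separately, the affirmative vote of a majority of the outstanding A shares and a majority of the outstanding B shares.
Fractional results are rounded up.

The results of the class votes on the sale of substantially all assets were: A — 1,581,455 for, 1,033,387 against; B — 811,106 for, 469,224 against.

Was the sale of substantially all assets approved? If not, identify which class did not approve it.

A: a majority of 3162909 is 1581455; 1,581,455 required, 1,581,455 in favor — approved.
B: a majority of 1622064 is 811033; 811,033 required, 811,106 in favor — approved.

Approved — every class gave the required vote.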